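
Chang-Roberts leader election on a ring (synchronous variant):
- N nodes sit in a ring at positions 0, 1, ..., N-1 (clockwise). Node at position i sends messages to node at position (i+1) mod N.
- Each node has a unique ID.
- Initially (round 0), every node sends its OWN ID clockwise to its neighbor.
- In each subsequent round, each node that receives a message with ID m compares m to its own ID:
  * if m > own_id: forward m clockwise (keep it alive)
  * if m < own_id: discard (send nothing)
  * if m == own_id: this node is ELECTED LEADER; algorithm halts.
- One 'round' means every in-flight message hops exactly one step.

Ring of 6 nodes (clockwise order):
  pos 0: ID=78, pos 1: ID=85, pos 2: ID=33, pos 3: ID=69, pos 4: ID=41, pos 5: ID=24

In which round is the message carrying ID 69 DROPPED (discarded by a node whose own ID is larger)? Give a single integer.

Answer: 3

Derivation:
Round 1: pos1(id85) recv 78: drop; pos2(id33) recv 85: fwd; pos3(id69) recv 33: drop; pos4(id41) recv 69: fwd; pos5(id24) recv 41: fwd; pos0(id78) recv 24: drop
Round 2: pos3(id69) recv 85: fwd; pos5(id24) recv 69: fwd; pos0(id78) recv 41: drop
Round 3: pos4(id41) recv 85: fwd; pos0(id78) recv 69: drop
Round 4: pos5(id24) recv 85: fwd
Round 5: pos0(id78) recv 85: fwd
Round 6: pos1(id85) recv 85: ELECTED
Message ID 69 originates at pos 3; dropped at pos 0 in round 3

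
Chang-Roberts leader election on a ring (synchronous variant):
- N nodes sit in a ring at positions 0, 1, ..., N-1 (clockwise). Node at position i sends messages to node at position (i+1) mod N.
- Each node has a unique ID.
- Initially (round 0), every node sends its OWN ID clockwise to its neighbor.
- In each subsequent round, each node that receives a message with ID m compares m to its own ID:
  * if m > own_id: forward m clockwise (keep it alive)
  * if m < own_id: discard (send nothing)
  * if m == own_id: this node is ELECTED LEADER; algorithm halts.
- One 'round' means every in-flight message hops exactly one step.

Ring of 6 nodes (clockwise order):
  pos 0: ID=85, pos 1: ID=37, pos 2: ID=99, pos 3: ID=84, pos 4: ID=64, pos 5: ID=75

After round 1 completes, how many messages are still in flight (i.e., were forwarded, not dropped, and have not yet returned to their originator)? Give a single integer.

Round 1: pos1(id37) recv 85: fwd; pos2(id99) recv 37: drop; pos3(id84) recv 99: fwd; pos4(id64) recv 84: fwd; pos5(id75) recv 64: drop; pos0(id85) recv 75: drop
After round 1: 3 messages still in flight

Answer: 3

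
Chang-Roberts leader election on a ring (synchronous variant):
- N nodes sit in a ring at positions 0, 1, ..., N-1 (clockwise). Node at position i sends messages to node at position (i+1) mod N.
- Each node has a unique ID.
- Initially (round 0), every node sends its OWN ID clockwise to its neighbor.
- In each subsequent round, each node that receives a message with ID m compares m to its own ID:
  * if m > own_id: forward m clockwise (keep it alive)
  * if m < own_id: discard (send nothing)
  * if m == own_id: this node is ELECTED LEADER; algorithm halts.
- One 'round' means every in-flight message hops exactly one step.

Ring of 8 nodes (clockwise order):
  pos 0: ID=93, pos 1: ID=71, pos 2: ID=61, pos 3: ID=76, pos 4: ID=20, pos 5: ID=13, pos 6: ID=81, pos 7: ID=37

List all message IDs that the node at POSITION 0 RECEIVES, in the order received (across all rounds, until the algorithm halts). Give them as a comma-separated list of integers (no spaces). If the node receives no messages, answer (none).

Answer: 37,81,93

Derivation:
Round 1: pos1(id71) recv 93: fwd; pos2(id61) recv 71: fwd; pos3(id76) recv 61: drop; pos4(id20) recv 76: fwd; pos5(id13) recv 20: fwd; pos6(id81) recv 13: drop; pos7(id37) recv 81: fwd; pos0(id93) recv 37: drop
Round 2: pos2(id61) recv 93: fwd; pos3(id76) recv 71: drop; pos5(id13) recv 76: fwd; pos6(id81) recv 20: drop; pos0(id93) recv 81: drop
Round 3: pos3(id76) recv 93: fwd; pos6(id81) recv 76: drop
Round 4: pos4(id20) recv 93: fwd
Round 5: pos5(id13) recv 93: fwd
Round 6: pos6(id81) recv 93: fwd
Round 7: pos7(id37) recv 93: fwd
Round 8: pos0(id93) recv 93: ELECTED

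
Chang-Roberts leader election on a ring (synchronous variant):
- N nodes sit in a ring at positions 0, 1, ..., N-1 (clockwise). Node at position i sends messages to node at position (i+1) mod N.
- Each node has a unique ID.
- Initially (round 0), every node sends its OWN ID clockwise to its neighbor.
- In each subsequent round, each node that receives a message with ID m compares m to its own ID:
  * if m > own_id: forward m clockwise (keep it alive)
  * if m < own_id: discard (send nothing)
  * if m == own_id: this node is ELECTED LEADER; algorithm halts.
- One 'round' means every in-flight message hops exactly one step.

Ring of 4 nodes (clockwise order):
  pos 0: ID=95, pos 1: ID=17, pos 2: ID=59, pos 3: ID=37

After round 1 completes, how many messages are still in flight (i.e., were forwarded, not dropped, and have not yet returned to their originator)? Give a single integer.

Round 1: pos1(id17) recv 95: fwd; pos2(id59) recv 17: drop; pos3(id37) recv 59: fwd; pos0(id95) recv 37: drop
After round 1: 2 messages still in flight

Answer: 2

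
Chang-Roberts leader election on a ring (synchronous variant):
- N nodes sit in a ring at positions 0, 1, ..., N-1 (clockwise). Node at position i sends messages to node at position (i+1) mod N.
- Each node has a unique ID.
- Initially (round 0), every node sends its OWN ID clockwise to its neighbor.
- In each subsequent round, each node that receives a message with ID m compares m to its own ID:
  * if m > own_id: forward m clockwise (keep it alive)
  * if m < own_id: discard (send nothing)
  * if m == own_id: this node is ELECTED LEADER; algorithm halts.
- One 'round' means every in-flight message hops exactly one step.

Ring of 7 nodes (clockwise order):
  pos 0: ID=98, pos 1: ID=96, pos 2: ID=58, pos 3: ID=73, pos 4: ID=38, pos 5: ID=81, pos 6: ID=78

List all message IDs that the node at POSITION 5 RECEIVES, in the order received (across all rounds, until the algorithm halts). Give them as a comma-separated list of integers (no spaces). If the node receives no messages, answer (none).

Answer: 38,73,96,98

Derivation:
Round 1: pos1(id96) recv 98: fwd; pos2(id58) recv 96: fwd; pos3(id73) recv 58: drop; pos4(id38) recv 73: fwd; pos5(id81) recv 38: drop; pos6(id78) recv 81: fwd; pos0(id98) recv 78: drop
Round 2: pos2(id58) recv 98: fwd; pos3(id73) recv 96: fwd; pos5(id81) recv 73: drop; pos0(id98) recv 81: drop
Round 3: pos3(id73) recv 98: fwd; pos4(id38) recv 96: fwd
Round 4: pos4(id38) recv 98: fwd; pos5(id81) recv 96: fwd
Round 5: pos5(id81) recv 98: fwd; pos6(id78) recv 96: fwd
Round 6: pos6(id78) recv 98: fwd; pos0(id98) recv 96: drop
Round 7: pos0(id98) recv 98: ELECTED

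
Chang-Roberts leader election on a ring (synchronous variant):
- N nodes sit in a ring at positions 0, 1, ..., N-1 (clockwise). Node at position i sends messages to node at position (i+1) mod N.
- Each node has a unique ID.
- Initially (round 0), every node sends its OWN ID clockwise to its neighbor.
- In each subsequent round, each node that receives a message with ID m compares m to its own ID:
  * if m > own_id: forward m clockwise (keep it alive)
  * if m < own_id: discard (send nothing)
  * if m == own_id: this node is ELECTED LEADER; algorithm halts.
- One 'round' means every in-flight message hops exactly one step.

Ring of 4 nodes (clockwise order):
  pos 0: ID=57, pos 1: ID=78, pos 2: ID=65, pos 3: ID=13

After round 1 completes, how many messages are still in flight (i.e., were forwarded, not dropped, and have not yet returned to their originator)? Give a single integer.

Answer: 2

Derivation:
Round 1: pos1(id78) recv 57: drop; pos2(id65) recv 78: fwd; pos3(id13) recv 65: fwd; pos0(id57) recv 13: drop
After round 1: 2 messages still in flight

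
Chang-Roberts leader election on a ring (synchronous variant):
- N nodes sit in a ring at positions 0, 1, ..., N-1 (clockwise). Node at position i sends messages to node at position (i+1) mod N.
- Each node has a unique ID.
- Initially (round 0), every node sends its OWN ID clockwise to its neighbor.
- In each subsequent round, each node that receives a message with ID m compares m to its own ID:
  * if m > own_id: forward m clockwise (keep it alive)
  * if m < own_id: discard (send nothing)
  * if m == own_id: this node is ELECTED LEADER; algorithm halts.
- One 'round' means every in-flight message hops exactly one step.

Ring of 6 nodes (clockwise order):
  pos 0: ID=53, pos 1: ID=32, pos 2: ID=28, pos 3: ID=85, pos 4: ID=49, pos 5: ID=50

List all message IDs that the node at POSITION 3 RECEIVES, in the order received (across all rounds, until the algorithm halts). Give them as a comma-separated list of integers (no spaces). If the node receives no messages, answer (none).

Answer: 28,32,53,85

Derivation:
Round 1: pos1(id32) recv 53: fwd; pos2(id28) recv 32: fwd; pos3(id85) recv 28: drop; pos4(id49) recv 85: fwd; pos5(id50) recv 49: drop; pos0(id53) recv 50: drop
Round 2: pos2(id28) recv 53: fwd; pos3(id85) recv 32: drop; pos5(id50) recv 85: fwd
Round 3: pos3(id85) recv 53: drop; pos0(id53) recv 85: fwd
Round 4: pos1(id32) recv 85: fwd
Round 5: pos2(id28) recv 85: fwd
Round 6: pos3(id85) recv 85: ELECTED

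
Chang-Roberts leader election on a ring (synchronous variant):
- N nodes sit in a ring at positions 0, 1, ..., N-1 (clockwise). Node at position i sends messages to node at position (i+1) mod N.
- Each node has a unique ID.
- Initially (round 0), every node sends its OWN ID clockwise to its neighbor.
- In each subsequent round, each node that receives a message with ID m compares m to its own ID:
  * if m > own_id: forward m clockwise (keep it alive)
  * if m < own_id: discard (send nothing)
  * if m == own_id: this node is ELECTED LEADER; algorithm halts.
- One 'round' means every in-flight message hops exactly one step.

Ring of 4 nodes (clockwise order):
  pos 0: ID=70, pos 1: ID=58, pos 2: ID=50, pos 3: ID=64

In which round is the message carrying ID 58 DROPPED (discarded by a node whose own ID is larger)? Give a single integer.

Answer: 2

Derivation:
Round 1: pos1(id58) recv 70: fwd; pos2(id50) recv 58: fwd; pos3(id64) recv 50: drop; pos0(id70) recv 64: drop
Round 2: pos2(id50) recv 70: fwd; pos3(id64) recv 58: drop
Round 3: pos3(id64) recv 70: fwd
Round 4: pos0(id70) recv 70: ELECTED
Message ID 58 originates at pos 1; dropped at pos 3 in round 2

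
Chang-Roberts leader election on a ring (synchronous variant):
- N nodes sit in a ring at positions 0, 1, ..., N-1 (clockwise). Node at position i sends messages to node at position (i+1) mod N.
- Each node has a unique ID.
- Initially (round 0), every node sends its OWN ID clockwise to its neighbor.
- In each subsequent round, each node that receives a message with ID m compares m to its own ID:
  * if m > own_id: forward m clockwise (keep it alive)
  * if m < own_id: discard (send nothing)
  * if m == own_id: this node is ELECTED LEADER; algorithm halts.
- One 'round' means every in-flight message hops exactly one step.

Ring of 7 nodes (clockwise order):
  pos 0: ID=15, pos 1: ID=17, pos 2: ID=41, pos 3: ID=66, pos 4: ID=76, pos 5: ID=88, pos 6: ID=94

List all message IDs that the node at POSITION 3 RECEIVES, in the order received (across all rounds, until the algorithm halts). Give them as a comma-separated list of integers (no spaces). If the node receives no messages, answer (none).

Round 1: pos1(id17) recv 15: drop; pos2(id41) recv 17: drop; pos3(id66) recv 41: drop; pos4(id76) recv 66: drop; pos5(id88) recv 76: drop; pos6(id94) recv 88: drop; pos0(id15) recv 94: fwd
Round 2: pos1(id17) recv 94: fwd
Round 3: pos2(id41) recv 94: fwd
Round 4: pos3(id66) recv 94: fwd
Round 5: pos4(id76) recv 94: fwd
Round 6: pos5(id88) recv 94: fwd
Round 7: pos6(id94) recv 94: ELECTED

Answer: 41,94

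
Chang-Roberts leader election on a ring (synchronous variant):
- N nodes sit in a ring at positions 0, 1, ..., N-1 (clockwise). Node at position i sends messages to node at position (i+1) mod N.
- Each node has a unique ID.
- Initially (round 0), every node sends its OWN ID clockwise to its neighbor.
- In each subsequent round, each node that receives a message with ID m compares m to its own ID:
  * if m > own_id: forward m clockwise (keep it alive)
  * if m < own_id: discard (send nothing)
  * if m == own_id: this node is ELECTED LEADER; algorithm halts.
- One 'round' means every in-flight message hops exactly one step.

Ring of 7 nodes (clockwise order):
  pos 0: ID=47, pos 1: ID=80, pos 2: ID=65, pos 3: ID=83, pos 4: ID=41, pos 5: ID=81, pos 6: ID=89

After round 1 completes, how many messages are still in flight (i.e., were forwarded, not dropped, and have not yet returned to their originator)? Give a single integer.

Answer: 3

Derivation:
Round 1: pos1(id80) recv 47: drop; pos2(id65) recv 80: fwd; pos3(id83) recv 65: drop; pos4(id41) recv 83: fwd; pos5(id81) recv 41: drop; pos6(id89) recv 81: drop; pos0(id47) recv 89: fwd
After round 1: 3 messages still in flight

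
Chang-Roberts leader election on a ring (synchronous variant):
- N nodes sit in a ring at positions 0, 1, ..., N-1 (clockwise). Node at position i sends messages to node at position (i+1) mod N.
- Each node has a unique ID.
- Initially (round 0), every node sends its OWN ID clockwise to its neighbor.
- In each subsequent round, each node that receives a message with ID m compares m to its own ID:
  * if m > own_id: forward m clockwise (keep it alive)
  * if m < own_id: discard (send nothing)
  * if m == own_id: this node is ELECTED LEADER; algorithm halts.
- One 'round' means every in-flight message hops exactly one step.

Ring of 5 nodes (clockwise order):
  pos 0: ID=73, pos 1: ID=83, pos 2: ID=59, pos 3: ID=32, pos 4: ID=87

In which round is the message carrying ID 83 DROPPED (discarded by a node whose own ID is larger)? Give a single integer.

Answer: 3

Derivation:
Round 1: pos1(id83) recv 73: drop; pos2(id59) recv 83: fwd; pos3(id32) recv 59: fwd; pos4(id87) recv 32: drop; pos0(id73) recv 87: fwd
Round 2: pos3(id32) recv 83: fwd; pos4(id87) recv 59: drop; pos1(id83) recv 87: fwd
Round 3: pos4(id87) recv 83: drop; pos2(id59) recv 87: fwd
Round 4: pos3(id32) recv 87: fwd
Round 5: pos4(id87) recv 87: ELECTED
Message ID 83 originates at pos 1; dropped at pos 4 in round 3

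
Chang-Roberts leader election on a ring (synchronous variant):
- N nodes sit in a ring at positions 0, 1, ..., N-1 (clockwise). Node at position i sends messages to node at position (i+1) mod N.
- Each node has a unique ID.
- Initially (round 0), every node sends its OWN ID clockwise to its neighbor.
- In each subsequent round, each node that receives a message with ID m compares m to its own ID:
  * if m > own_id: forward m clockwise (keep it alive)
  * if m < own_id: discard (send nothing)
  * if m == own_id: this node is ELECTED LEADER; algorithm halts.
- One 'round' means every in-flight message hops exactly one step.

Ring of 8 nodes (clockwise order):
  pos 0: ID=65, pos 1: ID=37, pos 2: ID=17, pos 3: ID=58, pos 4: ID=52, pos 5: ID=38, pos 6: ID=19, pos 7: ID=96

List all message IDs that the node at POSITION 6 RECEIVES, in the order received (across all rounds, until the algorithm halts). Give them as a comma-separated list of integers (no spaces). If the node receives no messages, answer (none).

Round 1: pos1(id37) recv 65: fwd; pos2(id17) recv 37: fwd; pos3(id58) recv 17: drop; pos4(id52) recv 58: fwd; pos5(id38) recv 52: fwd; pos6(id19) recv 38: fwd; pos7(id96) recv 19: drop; pos0(id65) recv 96: fwd
Round 2: pos2(id17) recv 65: fwd; pos3(id58) recv 37: drop; pos5(id38) recv 58: fwd; pos6(id19) recv 52: fwd; pos7(id96) recv 38: drop; pos1(id37) recv 96: fwd
Round 3: pos3(id58) recv 65: fwd; pos6(id19) recv 58: fwd; pos7(id96) recv 52: drop; pos2(id17) recv 96: fwd
Round 4: pos4(id52) recv 65: fwd; pos7(id96) recv 58: drop; pos3(id58) recv 96: fwd
Round 5: pos5(id38) recv 65: fwd; pos4(id52) recv 96: fwd
Round 6: pos6(id19) recv 65: fwd; pos5(id38) recv 96: fwd
Round 7: pos7(id96) recv 65: drop; pos6(id19) recv 96: fwd
Round 8: pos7(id96) recv 96: ELECTED

Answer: 38,52,58,65,96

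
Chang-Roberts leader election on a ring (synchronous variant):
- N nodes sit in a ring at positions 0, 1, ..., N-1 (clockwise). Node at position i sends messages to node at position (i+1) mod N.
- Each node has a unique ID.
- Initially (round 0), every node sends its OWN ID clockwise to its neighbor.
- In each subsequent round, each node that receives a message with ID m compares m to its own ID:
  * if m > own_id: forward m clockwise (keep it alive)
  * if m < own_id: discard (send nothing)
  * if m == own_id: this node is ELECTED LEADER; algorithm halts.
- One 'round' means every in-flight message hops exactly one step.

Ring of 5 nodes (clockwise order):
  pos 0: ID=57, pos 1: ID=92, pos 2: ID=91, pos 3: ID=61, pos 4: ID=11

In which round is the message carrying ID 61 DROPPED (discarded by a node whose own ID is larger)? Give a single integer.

Answer: 3

Derivation:
Round 1: pos1(id92) recv 57: drop; pos2(id91) recv 92: fwd; pos3(id61) recv 91: fwd; pos4(id11) recv 61: fwd; pos0(id57) recv 11: drop
Round 2: pos3(id61) recv 92: fwd; pos4(id11) recv 91: fwd; pos0(id57) recv 61: fwd
Round 3: pos4(id11) recv 92: fwd; pos0(id57) recv 91: fwd; pos1(id92) recv 61: drop
Round 4: pos0(id57) recv 92: fwd; pos1(id92) recv 91: drop
Round 5: pos1(id92) recv 92: ELECTED
Message ID 61 originates at pos 3; dropped at pos 1 in round 3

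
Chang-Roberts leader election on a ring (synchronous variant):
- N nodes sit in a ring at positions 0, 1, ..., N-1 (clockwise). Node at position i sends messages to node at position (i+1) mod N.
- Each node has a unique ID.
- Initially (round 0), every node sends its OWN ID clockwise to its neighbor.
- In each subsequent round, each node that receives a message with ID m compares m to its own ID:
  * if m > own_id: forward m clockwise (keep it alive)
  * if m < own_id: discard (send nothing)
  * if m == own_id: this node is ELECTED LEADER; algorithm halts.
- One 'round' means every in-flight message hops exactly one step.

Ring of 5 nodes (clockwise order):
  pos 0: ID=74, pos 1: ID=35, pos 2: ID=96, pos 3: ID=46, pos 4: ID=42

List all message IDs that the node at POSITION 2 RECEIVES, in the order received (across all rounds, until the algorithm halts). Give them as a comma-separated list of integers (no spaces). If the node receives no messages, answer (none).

Answer: 35,74,96

Derivation:
Round 1: pos1(id35) recv 74: fwd; pos2(id96) recv 35: drop; pos3(id46) recv 96: fwd; pos4(id42) recv 46: fwd; pos0(id74) recv 42: drop
Round 2: pos2(id96) recv 74: drop; pos4(id42) recv 96: fwd; pos0(id74) recv 46: drop
Round 3: pos0(id74) recv 96: fwd
Round 4: pos1(id35) recv 96: fwd
Round 5: pos2(id96) recv 96: ELECTED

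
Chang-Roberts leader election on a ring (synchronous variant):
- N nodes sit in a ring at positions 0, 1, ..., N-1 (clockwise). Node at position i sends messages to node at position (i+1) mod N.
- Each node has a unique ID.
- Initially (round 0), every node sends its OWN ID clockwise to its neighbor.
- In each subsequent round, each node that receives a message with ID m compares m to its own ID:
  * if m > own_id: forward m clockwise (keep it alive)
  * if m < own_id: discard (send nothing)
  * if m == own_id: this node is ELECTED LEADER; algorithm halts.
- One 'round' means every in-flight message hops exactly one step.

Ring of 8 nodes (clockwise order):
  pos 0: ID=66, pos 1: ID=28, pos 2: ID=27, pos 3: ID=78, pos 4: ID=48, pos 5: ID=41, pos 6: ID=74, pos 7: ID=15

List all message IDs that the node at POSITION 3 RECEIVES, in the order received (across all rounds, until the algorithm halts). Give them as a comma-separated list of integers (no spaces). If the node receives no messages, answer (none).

Answer: 27,28,66,74,78

Derivation:
Round 1: pos1(id28) recv 66: fwd; pos2(id27) recv 28: fwd; pos3(id78) recv 27: drop; pos4(id48) recv 78: fwd; pos5(id41) recv 48: fwd; pos6(id74) recv 41: drop; pos7(id15) recv 74: fwd; pos0(id66) recv 15: drop
Round 2: pos2(id27) recv 66: fwd; pos3(id78) recv 28: drop; pos5(id41) recv 78: fwd; pos6(id74) recv 48: drop; pos0(id66) recv 74: fwd
Round 3: pos3(id78) recv 66: drop; pos6(id74) recv 78: fwd; pos1(id28) recv 74: fwd
Round 4: pos7(id15) recv 78: fwd; pos2(id27) recv 74: fwd
Round 5: pos0(id66) recv 78: fwd; pos3(id78) recv 74: drop
Round 6: pos1(id28) recv 78: fwd
Round 7: pos2(id27) recv 78: fwd
Round 8: pos3(id78) recv 78: ELECTED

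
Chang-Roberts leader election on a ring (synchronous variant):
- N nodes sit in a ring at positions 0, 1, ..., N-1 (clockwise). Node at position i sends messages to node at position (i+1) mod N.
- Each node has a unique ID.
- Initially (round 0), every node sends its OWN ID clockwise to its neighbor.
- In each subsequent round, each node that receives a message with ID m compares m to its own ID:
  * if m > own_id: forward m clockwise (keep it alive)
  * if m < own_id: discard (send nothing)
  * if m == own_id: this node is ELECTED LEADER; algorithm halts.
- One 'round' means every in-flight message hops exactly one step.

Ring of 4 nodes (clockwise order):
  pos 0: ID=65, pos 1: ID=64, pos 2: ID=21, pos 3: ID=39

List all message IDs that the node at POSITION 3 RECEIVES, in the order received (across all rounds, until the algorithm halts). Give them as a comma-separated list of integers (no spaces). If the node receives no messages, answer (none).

Answer: 21,64,65

Derivation:
Round 1: pos1(id64) recv 65: fwd; pos2(id21) recv 64: fwd; pos3(id39) recv 21: drop; pos0(id65) recv 39: drop
Round 2: pos2(id21) recv 65: fwd; pos3(id39) recv 64: fwd
Round 3: pos3(id39) recv 65: fwd; pos0(id65) recv 64: drop
Round 4: pos0(id65) recv 65: ELECTED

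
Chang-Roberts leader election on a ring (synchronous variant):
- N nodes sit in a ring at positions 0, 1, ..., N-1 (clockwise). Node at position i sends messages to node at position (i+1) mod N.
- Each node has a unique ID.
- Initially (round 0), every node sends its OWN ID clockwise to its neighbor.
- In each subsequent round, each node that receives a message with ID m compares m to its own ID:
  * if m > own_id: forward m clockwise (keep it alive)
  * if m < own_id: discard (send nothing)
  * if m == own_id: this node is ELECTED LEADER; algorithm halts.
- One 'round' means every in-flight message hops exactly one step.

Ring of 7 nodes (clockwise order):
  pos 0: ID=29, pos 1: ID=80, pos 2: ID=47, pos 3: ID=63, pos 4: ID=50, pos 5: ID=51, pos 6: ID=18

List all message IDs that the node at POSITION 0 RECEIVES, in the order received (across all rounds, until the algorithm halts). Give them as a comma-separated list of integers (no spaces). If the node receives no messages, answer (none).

Round 1: pos1(id80) recv 29: drop; pos2(id47) recv 80: fwd; pos3(id63) recv 47: drop; pos4(id50) recv 63: fwd; pos5(id51) recv 50: drop; pos6(id18) recv 51: fwd; pos0(id29) recv 18: drop
Round 2: pos3(id63) recv 80: fwd; pos5(id51) recv 63: fwd; pos0(id29) recv 51: fwd
Round 3: pos4(id50) recv 80: fwd; pos6(id18) recv 63: fwd; pos1(id80) recv 51: drop
Round 4: pos5(id51) recv 80: fwd; pos0(id29) recv 63: fwd
Round 5: pos6(id18) recv 80: fwd; pos1(id80) recv 63: drop
Round 6: pos0(id29) recv 80: fwd
Round 7: pos1(id80) recv 80: ELECTED

Answer: 18,51,63,80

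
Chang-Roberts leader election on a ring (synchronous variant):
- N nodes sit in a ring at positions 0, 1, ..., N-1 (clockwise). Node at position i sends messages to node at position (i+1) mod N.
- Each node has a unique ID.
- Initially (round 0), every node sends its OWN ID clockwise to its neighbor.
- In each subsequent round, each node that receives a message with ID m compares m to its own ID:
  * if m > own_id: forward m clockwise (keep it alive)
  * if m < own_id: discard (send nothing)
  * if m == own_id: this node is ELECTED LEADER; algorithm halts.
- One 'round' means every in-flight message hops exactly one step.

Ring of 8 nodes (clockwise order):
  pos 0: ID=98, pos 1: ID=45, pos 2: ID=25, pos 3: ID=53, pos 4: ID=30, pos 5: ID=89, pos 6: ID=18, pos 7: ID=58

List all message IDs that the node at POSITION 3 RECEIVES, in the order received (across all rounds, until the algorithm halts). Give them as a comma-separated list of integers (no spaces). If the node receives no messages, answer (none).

Answer: 25,45,98

Derivation:
Round 1: pos1(id45) recv 98: fwd; pos2(id25) recv 45: fwd; pos3(id53) recv 25: drop; pos4(id30) recv 53: fwd; pos5(id89) recv 30: drop; pos6(id18) recv 89: fwd; pos7(id58) recv 18: drop; pos0(id98) recv 58: drop
Round 2: pos2(id25) recv 98: fwd; pos3(id53) recv 45: drop; pos5(id89) recv 53: drop; pos7(id58) recv 89: fwd
Round 3: pos3(id53) recv 98: fwd; pos0(id98) recv 89: drop
Round 4: pos4(id30) recv 98: fwd
Round 5: pos5(id89) recv 98: fwd
Round 6: pos6(id18) recv 98: fwd
Round 7: pos7(id58) recv 98: fwd
Round 8: pos0(id98) recv 98: ELECTED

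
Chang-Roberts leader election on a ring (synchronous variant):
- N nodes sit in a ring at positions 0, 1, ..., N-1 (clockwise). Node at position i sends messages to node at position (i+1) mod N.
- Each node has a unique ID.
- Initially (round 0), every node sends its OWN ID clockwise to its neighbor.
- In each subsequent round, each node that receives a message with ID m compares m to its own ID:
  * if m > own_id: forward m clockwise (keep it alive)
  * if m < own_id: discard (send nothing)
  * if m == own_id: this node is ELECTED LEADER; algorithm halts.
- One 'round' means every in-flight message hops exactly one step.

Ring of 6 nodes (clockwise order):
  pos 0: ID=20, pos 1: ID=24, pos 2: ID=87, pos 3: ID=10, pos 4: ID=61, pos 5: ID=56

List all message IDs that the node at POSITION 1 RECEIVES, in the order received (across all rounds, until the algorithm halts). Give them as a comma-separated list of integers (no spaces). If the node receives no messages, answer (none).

Answer: 20,56,61,87

Derivation:
Round 1: pos1(id24) recv 20: drop; pos2(id87) recv 24: drop; pos3(id10) recv 87: fwd; pos4(id61) recv 10: drop; pos5(id56) recv 61: fwd; pos0(id20) recv 56: fwd
Round 2: pos4(id61) recv 87: fwd; pos0(id20) recv 61: fwd; pos1(id24) recv 56: fwd
Round 3: pos5(id56) recv 87: fwd; pos1(id24) recv 61: fwd; pos2(id87) recv 56: drop
Round 4: pos0(id20) recv 87: fwd; pos2(id87) recv 61: drop
Round 5: pos1(id24) recv 87: fwd
Round 6: pos2(id87) recv 87: ELECTED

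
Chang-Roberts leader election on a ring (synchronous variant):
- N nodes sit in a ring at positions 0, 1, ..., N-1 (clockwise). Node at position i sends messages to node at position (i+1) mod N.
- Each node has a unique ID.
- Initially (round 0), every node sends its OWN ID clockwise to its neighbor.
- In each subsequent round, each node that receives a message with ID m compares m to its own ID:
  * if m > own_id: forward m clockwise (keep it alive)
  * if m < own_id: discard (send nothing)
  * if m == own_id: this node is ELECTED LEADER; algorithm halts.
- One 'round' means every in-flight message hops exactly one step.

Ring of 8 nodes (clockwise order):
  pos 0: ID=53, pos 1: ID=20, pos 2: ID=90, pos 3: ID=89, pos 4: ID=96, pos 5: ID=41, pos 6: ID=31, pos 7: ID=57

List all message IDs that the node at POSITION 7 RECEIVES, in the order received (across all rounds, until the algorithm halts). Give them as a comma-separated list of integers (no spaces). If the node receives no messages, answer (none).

Round 1: pos1(id20) recv 53: fwd; pos2(id90) recv 20: drop; pos3(id89) recv 90: fwd; pos4(id96) recv 89: drop; pos5(id41) recv 96: fwd; pos6(id31) recv 41: fwd; pos7(id57) recv 31: drop; pos0(id53) recv 57: fwd
Round 2: pos2(id90) recv 53: drop; pos4(id96) recv 90: drop; pos6(id31) recv 96: fwd; pos7(id57) recv 41: drop; pos1(id20) recv 57: fwd
Round 3: pos7(id57) recv 96: fwd; pos2(id90) recv 57: drop
Round 4: pos0(id53) recv 96: fwd
Round 5: pos1(id20) recv 96: fwd
Round 6: pos2(id90) recv 96: fwd
Round 7: pos3(id89) recv 96: fwd
Round 8: pos4(id96) recv 96: ELECTED

Answer: 31,41,96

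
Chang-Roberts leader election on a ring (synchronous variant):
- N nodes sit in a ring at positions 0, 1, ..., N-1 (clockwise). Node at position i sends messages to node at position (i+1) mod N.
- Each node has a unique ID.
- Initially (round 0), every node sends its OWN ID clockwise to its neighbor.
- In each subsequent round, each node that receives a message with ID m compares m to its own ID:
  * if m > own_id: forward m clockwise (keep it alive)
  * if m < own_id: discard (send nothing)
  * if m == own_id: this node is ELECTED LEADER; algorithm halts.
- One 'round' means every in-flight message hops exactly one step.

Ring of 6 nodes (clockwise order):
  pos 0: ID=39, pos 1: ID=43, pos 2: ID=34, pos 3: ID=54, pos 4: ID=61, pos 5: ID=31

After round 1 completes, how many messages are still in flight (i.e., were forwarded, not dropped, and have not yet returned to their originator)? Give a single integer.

Answer: 2

Derivation:
Round 1: pos1(id43) recv 39: drop; pos2(id34) recv 43: fwd; pos3(id54) recv 34: drop; pos4(id61) recv 54: drop; pos5(id31) recv 61: fwd; pos0(id39) recv 31: drop
After round 1: 2 messages still in flight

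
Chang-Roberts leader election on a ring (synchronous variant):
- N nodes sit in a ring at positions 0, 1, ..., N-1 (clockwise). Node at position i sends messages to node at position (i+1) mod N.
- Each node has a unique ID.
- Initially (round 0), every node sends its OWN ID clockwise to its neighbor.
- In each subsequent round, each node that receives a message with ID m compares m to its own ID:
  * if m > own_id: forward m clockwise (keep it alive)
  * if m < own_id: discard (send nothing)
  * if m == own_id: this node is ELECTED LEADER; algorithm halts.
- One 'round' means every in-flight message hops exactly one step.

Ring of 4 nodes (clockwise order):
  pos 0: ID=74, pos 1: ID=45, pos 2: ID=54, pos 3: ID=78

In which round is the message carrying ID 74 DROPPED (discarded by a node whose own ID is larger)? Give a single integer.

Round 1: pos1(id45) recv 74: fwd; pos2(id54) recv 45: drop; pos3(id78) recv 54: drop; pos0(id74) recv 78: fwd
Round 2: pos2(id54) recv 74: fwd; pos1(id45) recv 78: fwd
Round 3: pos3(id78) recv 74: drop; pos2(id54) recv 78: fwd
Round 4: pos3(id78) recv 78: ELECTED
Message ID 74 originates at pos 0; dropped at pos 3 in round 3

Answer: 3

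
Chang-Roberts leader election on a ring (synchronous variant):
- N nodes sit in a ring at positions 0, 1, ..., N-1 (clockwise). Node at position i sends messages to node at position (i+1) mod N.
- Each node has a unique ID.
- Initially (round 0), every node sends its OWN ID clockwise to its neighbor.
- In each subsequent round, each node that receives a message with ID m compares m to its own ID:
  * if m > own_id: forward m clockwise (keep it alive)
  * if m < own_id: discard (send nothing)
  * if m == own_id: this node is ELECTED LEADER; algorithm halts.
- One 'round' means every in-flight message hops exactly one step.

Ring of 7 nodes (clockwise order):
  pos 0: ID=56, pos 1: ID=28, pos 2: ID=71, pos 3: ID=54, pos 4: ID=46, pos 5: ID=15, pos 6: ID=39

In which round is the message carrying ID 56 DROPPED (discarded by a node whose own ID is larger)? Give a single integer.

Round 1: pos1(id28) recv 56: fwd; pos2(id71) recv 28: drop; pos3(id54) recv 71: fwd; pos4(id46) recv 54: fwd; pos5(id15) recv 46: fwd; pos6(id39) recv 15: drop; pos0(id56) recv 39: drop
Round 2: pos2(id71) recv 56: drop; pos4(id46) recv 71: fwd; pos5(id15) recv 54: fwd; pos6(id39) recv 46: fwd
Round 3: pos5(id15) recv 71: fwd; pos6(id39) recv 54: fwd; pos0(id56) recv 46: drop
Round 4: pos6(id39) recv 71: fwd; pos0(id56) recv 54: drop
Round 5: pos0(id56) recv 71: fwd
Round 6: pos1(id28) recv 71: fwd
Round 7: pos2(id71) recv 71: ELECTED
Message ID 56 originates at pos 0; dropped at pos 2 in round 2

Answer: 2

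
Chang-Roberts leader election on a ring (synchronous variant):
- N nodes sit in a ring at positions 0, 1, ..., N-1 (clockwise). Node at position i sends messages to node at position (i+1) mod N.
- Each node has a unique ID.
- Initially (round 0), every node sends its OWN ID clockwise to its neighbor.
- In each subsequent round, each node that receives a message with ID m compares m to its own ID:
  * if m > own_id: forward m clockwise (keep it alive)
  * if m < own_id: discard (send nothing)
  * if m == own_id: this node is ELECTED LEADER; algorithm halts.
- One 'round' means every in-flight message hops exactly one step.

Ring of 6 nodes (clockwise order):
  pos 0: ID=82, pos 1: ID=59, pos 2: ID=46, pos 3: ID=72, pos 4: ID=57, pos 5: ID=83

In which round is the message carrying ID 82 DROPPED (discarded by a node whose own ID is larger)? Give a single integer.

Round 1: pos1(id59) recv 82: fwd; pos2(id46) recv 59: fwd; pos3(id72) recv 46: drop; pos4(id57) recv 72: fwd; pos5(id83) recv 57: drop; pos0(id82) recv 83: fwd
Round 2: pos2(id46) recv 82: fwd; pos3(id72) recv 59: drop; pos5(id83) recv 72: drop; pos1(id59) recv 83: fwd
Round 3: pos3(id72) recv 82: fwd; pos2(id46) recv 83: fwd
Round 4: pos4(id57) recv 82: fwd; pos3(id72) recv 83: fwd
Round 5: pos5(id83) recv 82: drop; pos4(id57) recv 83: fwd
Round 6: pos5(id83) recv 83: ELECTED
Message ID 82 originates at pos 0; dropped at pos 5 in round 5

Answer: 5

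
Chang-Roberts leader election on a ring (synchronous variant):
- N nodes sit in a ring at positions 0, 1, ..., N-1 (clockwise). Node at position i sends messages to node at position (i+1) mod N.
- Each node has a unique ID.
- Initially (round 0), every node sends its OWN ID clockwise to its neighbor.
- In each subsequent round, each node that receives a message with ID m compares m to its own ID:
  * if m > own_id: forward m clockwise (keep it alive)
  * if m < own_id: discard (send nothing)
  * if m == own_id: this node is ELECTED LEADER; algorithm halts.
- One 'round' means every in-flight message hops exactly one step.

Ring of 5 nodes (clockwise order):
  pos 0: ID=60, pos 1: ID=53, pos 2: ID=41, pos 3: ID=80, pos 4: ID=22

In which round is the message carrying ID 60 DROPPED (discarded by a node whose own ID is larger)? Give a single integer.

Round 1: pos1(id53) recv 60: fwd; pos2(id41) recv 53: fwd; pos3(id80) recv 41: drop; pos4(id22) recv 80: fwd; pos0(id60) recv 22: drop
Round 2: pos2(id41) recv 60: fwd; pos3(id80) recv 53: drop; pos0(id60) recv 80: fwd
Round 3: pos3(id80) recv 60: drop; pos1(id53) recv 80: fwd
Round 4: pos2(id41) recv 80: fwd
Round 5: pos3(id80) recv 80: ELECTED
Message ID 60 originates at pos 0; dropped at pos 3 in round 3

Answer: 3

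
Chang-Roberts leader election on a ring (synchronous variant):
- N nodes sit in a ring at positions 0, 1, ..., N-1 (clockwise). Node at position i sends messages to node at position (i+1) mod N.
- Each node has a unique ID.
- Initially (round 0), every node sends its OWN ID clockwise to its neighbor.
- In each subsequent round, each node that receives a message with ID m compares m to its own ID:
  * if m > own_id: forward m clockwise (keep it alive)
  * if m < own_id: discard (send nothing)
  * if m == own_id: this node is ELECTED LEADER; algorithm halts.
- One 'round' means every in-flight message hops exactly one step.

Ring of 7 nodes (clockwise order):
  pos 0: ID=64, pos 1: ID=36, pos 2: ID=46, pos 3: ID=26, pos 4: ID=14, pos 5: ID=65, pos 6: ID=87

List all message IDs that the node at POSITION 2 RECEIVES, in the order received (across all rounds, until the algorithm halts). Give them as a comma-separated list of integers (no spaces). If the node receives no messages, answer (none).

Round 1: pos1(id36) recv 64: fwd; pos2(id46) recv 36: drop; pos3(id26) recv 46: fwd; pos4(id14) recv 26: fwd; pos5(id65) recv 14: drop; pos6(id87) recv 65: drop; pos0(id64) recv 87: fwd
Round 2: pos2(id46) recv 64: fwd; pos4(id14) recv 46: fwd; pos5(id65) recv 26: drop; pos1(id36) recv 87: fwd
Round 3: pos3(id26) recv 64: fwd; pos5(id65) recv 46: drop; pos2(id46) recv 87: fwd
Round 4: pos4(id14) recv 64: fwd; pos3(id26) recv 87: fwd
Round 5: pos5(id65) recv 64: drop; pos4(id14) recv 87: fwd
Round 6: pos5(id65) recv 87: fwd
Round 7: pos6(id87) recv 87: ELECTED

Answer: 36,64,87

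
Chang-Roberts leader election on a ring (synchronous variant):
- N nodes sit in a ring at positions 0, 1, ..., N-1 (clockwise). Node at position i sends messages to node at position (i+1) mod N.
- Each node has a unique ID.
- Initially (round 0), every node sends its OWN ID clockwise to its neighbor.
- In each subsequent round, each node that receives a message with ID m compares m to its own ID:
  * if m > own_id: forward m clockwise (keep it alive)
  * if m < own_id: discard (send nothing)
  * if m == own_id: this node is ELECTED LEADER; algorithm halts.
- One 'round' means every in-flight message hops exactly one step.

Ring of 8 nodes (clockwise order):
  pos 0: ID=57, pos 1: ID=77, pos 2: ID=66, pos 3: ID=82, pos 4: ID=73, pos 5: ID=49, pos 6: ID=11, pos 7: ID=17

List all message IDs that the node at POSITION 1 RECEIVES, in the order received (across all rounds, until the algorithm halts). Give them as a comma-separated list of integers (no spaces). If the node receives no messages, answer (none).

Answer: 57,73,82

Derivation:
Round 1: pos1(id77) recv 57: drop; pos2(id66) recv 77: fwd; pos3(id82) recv 66: drop; pos4(id73) recv 82: fwd; pos5(id49) recv 73: fwd; pos6(id11) recv 49: fwd; pos7(id17) recv 11: drop; pos0(id57) recv 17: drop
Round 2: pos3(id82) recv 77: drop; pos5(id49) recv 82: fwd; pos6(id11) recv 73: fwd; pos7(id17) recv 49: fwd
Round 3: pos6(id11) recv 82: fwd; pos7(id17) recv 73: fwd; pos0(id57) recv 49: drop
Round 4: pos7(id17) recv 82: fwd; pos0(id57) recv 73: fwd
Round 5: pos0(id57) recv 82: fwd; pos1(id77) recv 73: drop
Round 6: pos1(id77) recv 82: fwd
Round 7: pos2(id66) recv 82: fwd
Round 8: pos3(id82) recv 82: ELECTED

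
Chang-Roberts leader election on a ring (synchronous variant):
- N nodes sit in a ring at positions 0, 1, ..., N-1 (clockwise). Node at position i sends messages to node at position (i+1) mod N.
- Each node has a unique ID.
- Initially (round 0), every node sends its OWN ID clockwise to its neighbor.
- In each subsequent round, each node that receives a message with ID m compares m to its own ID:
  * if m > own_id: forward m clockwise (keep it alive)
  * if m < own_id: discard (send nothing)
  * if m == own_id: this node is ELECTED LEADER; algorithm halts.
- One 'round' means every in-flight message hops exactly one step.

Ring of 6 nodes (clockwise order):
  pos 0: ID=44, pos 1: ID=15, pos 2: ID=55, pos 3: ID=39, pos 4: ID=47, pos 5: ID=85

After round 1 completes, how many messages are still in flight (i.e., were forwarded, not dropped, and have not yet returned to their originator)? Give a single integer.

Answer: 3

Derivation:
Round 1: pos1(id15) recv 44: fwd; pos2(id55) recv 15: drop; pos3(id39) recv 55: fwd; pos4(id47) recv 39: drop; pos5(id85) recv 47: drop; pos0(id44) recv 85: fwd
After round 1: 3 messages still in flight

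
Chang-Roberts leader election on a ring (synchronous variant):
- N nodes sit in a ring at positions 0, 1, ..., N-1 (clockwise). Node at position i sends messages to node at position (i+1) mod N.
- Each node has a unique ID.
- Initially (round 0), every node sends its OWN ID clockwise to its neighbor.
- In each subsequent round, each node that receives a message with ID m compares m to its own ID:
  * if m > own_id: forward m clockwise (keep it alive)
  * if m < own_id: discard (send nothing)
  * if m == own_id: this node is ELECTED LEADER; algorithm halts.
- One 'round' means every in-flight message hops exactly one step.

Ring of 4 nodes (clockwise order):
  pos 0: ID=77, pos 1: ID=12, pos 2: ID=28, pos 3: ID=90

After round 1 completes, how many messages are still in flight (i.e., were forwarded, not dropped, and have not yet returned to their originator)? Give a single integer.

Answer: 2

Derivation:
Round 1: pos1(id12) recv 77: fwd; pos2(id28) recv 12: drop; pos3(id90) recv 28: drop; pos0(id77) recv 90: fwd
After round 1: 2 messages still in flight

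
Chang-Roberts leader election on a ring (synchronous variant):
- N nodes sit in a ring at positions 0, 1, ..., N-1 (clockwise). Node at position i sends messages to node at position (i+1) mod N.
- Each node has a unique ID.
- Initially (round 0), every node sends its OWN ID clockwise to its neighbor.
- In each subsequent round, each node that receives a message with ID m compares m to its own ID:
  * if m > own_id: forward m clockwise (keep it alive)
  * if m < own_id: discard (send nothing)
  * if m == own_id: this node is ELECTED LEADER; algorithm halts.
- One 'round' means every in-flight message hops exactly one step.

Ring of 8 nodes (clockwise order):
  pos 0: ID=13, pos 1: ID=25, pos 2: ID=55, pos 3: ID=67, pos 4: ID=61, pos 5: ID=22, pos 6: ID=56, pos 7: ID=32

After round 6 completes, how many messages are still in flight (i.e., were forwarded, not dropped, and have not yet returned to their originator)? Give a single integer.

Round 1: pos1(id25) recv 13: drop; pos2(id55) recv 25: drop; pos3(id67) recv 55: drop; pos4(id61) recv 67: fwd; pos5(id22) recv 61: fwd; pos6(id56) recv 22: drop; pos7(id32) recv 56: fwd; pos0(id13) recv 32: fwd
Round 2: pos5(id22) recv 67: fwd; pos6(id56) recv 61: fwd; pos0(id13) recv 56: fwd; pos1(id25) recv 32: fwd
Round 3: pos6(id56) recv 67: fwd; pos7(id32) recv 61: fwd; pos1(id25) recv 56: fwd; pos2(id55) recv 32: drop
Round 4: pos7(id32) recv 67: fwd; pos0(id13) recv 61: fwd; pos2(id55) recv 56: fwd
Round 5: pos0(id13) recv 67: fwd; pos1(id25) recv 61: fwd; pos3(id67) recv 56: drop
Round 6: pos1(id25) recv 67: fwd; pos2(id55) recv 61: fwd
After round 6: 2 messages still in flight

Answer: 2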